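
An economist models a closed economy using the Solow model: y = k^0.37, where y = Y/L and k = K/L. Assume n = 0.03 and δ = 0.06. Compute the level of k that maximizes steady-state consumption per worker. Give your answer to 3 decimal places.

k_gold ≈ 9.431

n + δ = 0.03 + 0.06 = 0.09.
Golden rule sets MPK = n+δ: 0.37·k^(0.37−1) = 0.09, so k_gold = (0.37/0.09)^(1/0.63) ≈ 9.4306.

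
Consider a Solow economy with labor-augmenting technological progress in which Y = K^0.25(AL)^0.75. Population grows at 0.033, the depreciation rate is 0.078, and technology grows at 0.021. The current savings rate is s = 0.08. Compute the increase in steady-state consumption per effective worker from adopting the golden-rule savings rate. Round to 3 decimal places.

Break-even investment rate: n + g + δ = 0.033 + 0.021 + 0.078 = 0.132.
Current steady state (s = 0.08): k* = (0.08/0.132)^(1/0.75) ≈ 0.5129, y* = 0.5129^0.25 ≈ 0.8463, c* = (1−0.08)·0.8463 ≈ 0.7786.
Setting f'(k) = n+g+δ gives 0.25·k^(0.25−1) = 0.132, hence k_gold = (0.25/0.132)^(1/0.75) ≈ 2.3433.
y_gold = 2.3433^0.25 ≈ 1.2372, c_gold = y_gold − 0.132·k_gold ≈ 0.9279.
Gain: Δc = 0.9279 − 0.7786 ≈ 0.1494.

Δc ≈ 0.149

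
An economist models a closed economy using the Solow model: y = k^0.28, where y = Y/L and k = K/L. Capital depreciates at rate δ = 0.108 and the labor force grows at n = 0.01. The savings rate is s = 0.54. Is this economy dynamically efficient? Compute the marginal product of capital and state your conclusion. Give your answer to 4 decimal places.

n + δ = 0.01 + 0.108 = 0.118.
Steady-state k*: s·k^0.28 = 0.118·k gives k* = (0.54/0.118)^(1/0.72) ≈ 8.2676.
MPK = 0.28·8.2676^(-0.72) ≈ 0.0612.
MPK < n+δ = 0.118, so the economy is dynamically inefficient (over-saving).

dynamically inefficient; MPK ≈ 0.0612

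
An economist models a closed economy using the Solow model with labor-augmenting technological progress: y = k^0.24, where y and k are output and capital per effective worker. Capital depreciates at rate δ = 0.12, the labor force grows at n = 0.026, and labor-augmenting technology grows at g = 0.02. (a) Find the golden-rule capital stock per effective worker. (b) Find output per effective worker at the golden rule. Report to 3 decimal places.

Capital per effective worker breaks even when investment replaces (n + g + δ)·k; here n + g + δ = 0.166.
At the golden rule the marginal product of capital equals n+g+δ: 0.24·k^(0.24−1) = 0.166. Solving, k_gold = (0.24/0.166)^(1/0.76) ≈ 1.6243.
y_gold = 1.6243^0.24 ≈ 1.1235.

(a) k_gold ≈ 1.624; (b) y_gold ≈ 1.123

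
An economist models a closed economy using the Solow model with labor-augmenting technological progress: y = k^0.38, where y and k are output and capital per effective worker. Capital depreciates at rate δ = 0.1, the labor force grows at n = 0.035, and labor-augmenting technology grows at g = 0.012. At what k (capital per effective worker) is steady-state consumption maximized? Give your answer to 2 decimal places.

k_gold ≈ 4.63

n + g + δ = 0.035 + 0.012 + 0.1 = 0.147.
Setting f'(k) = n+g+δ gives 0.38·k^(0.38−1) = 0.147, hence k_gold = (0.38/0.147)^(1/0.62) ≈ 4.6267.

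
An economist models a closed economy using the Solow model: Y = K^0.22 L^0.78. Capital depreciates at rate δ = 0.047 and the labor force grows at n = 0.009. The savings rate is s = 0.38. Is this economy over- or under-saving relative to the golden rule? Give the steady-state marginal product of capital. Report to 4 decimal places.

over-saving; MPK ≈ 0.0324

The effective depreciation rate is n + δ = 0.009 + 0.047 = 0.056.
Steady-state k*: s·k^0.22 = 0.056·k gives k* = (0.38/0.056)^(1/0.78) ≈ 11.6452.
MPK = 0.22·11.6452^(-0.78) ≈ 0.0324.
MPK < n+δ = 0.056, so the economy is dynamically inefficient (over-saving).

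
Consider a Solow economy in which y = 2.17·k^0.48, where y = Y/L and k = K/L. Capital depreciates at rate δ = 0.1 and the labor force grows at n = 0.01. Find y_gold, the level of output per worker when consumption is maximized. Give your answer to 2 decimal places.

Break-even investment rate: n + δ = 0.01 + 0.1 = 0.11.
Golden rule sets MPK = n+δ: 0.48·2.17·k^(0.48−1) = 0.11, so k_gold = (0.48·2.17/0.11)^(1/0.52) ≈ 75.4251.
Output: y_gold = 2.17·k_gold^0.48 = 2.17·75.4251^0.48 ≈ 17.2849.

y_gold ≈ 17.28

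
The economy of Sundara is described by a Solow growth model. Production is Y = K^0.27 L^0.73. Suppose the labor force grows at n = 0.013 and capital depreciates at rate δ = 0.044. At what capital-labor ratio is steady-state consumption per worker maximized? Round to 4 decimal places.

Break-even investment rate: n + δ = 0.013 + 0.044 = 0.057.
At the golden rule the marginal product of capital equals n+δ: 0.27·k^(0.27−1) = 0.057. Solving, k_gold = (0.27/0.057)^(1/0.73) ≈ 8.4203.

k_gold ≈ 8.4203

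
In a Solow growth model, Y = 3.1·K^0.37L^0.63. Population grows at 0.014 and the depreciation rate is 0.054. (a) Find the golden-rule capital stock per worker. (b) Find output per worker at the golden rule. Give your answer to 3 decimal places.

(a) k_gold ≈ 88.655; (b) y_gold ≈ 16.293

Capital per worker breaks even when investment replaces (n + δ)·k; here n + δ = 0.068.
Maximizing c = f(k) − (n+δ)·k gives f'(k) = n+δ, i.e. 0.37·3.1·k^(0.37−1) = 0.068, so k_gold = (0.37·3.1/0.068)^(1/0.63) ≈ 88.6555.
y_gold = 3.1·88.6555^0.37 ≈ 16.2934.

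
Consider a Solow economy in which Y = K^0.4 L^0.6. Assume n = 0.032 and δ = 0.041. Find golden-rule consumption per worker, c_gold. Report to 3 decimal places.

c_gold ≈ 1.865

The effective depreciation rate is n + δ = 0.032 + 0.041 = 0.073.
At the golden rule the marginal product of capital equals n+δ: 0.4·k^(0.4−1) = 0.073. Solving, k_gold = (0.4/0.073)^(1/0.6) ≈ 17.0305.
y_gold = 17.0305^0.4 ≈ 3.1081.
c_gold = y_gold − (n+δ)·k_gold = 3.1081 − 0.073·17.0305 ≈ 1.8648.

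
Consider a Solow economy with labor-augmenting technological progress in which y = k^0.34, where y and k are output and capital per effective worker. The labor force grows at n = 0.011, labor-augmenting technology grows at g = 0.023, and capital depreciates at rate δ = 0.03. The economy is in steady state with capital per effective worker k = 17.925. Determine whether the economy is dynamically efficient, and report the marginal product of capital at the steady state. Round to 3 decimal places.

The effective depreciation rate is n + g + δ = 0.011 + 0.023 + 0.03 = 0.064.
MPK = 0.34·k^(0.34−1) = 0.34·17.925^(-0.66) ≈ 0.0506.
MPK < 0.064, so the economy is dynamically inefficient (over-saving).

dynamically inefficient; MPK ≈ 0.051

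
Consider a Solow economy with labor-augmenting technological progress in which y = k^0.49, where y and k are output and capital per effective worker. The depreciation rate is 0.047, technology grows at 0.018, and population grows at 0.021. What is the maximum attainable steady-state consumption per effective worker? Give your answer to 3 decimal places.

c_gold ≈ 2.714

The effective depreciation rate is n + g + δ = 0.021 + 0.018 + 0.047 = 0.086.
Golden rule sets MPK = n+g+δ: 0.49·k^(0.49−1) = 0.086, so k_gold = (0.49/0.086)^(1/0.51) ≈ 30.3222.
y_gold = 30.3222^0.49 ≈ 5.3218.
c_gold = y_gold − (n+g+δ)·k_gold = 5.3218 − 0.086·30.3222 ≈ 2.7141.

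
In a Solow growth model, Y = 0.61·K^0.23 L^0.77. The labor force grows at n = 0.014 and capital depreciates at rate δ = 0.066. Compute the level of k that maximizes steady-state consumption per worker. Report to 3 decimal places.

Break-even investment rate: n + δ = 0.014 + 0.066 = 0.08.
Maximizing c = f(k) − (n+δ)·k gives f'(k) = n+δ, i.e. 0.23·0.61·k^(0.23−1) = 0.08, so k_gold = (0.23·0.61/0.08)^(1/0.77) ≈ 2.0742.

k_gold ≈ 2.074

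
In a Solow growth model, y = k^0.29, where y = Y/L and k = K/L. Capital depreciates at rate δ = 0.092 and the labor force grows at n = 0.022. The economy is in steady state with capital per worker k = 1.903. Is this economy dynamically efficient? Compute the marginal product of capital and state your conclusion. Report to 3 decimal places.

Break-even investment rate: n + δ = 0.022 + 0.092 = 0.114.
MPK = 0.29·k^(0.29−1) = 0.29·1.903^(-0.71) ≈ 0.1837.
MPK > 0.114, so the economy is dynamically efficient (under-saving).

dynamically efficient; MPK ≈ 0.184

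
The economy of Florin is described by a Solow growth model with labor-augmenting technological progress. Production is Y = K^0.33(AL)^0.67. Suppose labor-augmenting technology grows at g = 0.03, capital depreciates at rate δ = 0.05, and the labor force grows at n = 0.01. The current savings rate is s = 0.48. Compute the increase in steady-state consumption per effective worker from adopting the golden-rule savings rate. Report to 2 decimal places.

Δc ≈ 0.08

Capital per effective worker breaks even when investment replaces (n + g + δ)·k; here n + g + δ = 0.09.
Current steady state (s = 0.48): k* = (0.48/0.09)^(1/0.67) ≈ 12.1639, y* = 12.1639^0.33 ≈ 2.2807, c* = (1−0.48)·2.2807 ≈ 1.1860.
Maximizing c = f(k) − (n+g+δ)·k gives f'(k) = n+g+δ, i.e. 0.33·k^(0.33−1) = 0.09, so k_gold = (0.33/0.09)^(1/0.67) ≈ 6.9534.
y_gold = 6.9534^0.33 ≈ 1.8964, c_gold = y_gold − 0.09·k_gold ≈ 1.2706.
Gain: Δc = 1.2706 − 1.1860 ≈ 0.0846.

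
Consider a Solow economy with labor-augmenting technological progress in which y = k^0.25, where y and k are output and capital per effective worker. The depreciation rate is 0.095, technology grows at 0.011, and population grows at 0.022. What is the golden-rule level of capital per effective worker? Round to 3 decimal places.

Break-even investment rate: n + g + δ = 0.022 + 0.011 + 0.095 = 0.128.
Maximizing c = f(k) − (n+g+δ)·k gives f'(k) = n+g+δ, i.e. 0.25·k^(0.25−1) = 0.128, so k_gold = (0.25/0.128)^(1/0.75) ≈ 2.4414.

k_gold ≈ 2.441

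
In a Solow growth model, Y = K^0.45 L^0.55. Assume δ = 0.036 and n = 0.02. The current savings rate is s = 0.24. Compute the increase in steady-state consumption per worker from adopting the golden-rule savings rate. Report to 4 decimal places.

Break-even investment rate: n + δ = 0.02 + 0.036 = 0.056.
Current steady state (s = 0.24): k* = (0.24/0.056)^(1/0.55) ≈ 14.0972, y* = 14.0972^0.45 ≈ 3.2893, c* = (1−0.24)·3.2893 ≈ 2.4999.
At the golden rule the marginal product of capital equals n+δ: 0.45·k^(0.45−1) = 0.056. Solving, k_gold = (0.45/0.056)^(1/0.55) ≈ 44.2078.
y_gold = 44.2078^0.45 ≈ 5.5014, c_gold = y_gold − 0.056·k_gold ≈ 3.0258.
Gain: Δc = 3.0258 − 2.4999 ≈ 0.5259.

Δc ≈ 0.5259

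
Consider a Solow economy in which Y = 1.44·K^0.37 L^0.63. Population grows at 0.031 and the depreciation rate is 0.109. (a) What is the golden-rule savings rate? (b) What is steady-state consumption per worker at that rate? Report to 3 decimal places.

(a) s_gold = 0.370; (b) c_gold ≈ 1.989

n + δ = 0.031 + 0.109 = 0.14.
For Cobb-Douglas, s_gold equals capital's share: s_gold = 0.37.
Golden rule sets MPK = n+δ: 0.37·1.44·k^(0.37−1) = 0.14, so k_gold = (0.37·1.44/0.14)^(1/0.63) ≈ 8.3431.
y_gold = 1.44·8.3431^0.37 ≈ 3.1568; c_gold = (1−0.37)·y_gold ≈ 1.9888.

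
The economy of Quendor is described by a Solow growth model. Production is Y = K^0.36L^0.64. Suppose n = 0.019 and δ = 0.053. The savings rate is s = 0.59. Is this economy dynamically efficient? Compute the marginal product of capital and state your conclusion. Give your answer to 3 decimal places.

dynamically inefficient; MPK ≈ 0.044

n + δ = 0.019 + 0.053 = 0.072.
Steady-state k*: s·k^0.36 = 0.072·k gives k* = (0.59/0.072)^(1/0.64) ≈ 26.7531.
MPK = 0.36·26.7531^(-0.64) ≈ 0.0439.
MPK < n+δ = 0.072, so the economy is dynamically inefficient (over-saving).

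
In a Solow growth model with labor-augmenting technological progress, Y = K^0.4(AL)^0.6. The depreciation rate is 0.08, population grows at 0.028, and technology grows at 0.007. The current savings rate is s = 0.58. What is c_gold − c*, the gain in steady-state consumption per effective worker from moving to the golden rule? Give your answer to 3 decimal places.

Break-even investment rate: n + g + δ = 0.028 + 0.007 + 0.08 = 0.115.
Current steady state (s = 0.58): k* = (0.58/0.115)^(1/0.6) ≈ 14.8326, y* = 14.8326^0.4 ≈ 2.9409, c* = (1−0.58)·2.9409 ≈ 1.2352.
Maximizing c = f(k) − (n+g+δ)·k gives f'(k) = n+g+δ, i.e. 0.4·k^(0.4−1) = 0.115, so k_gold = (0.4/0.115)^(1/0.6) ≈ 7.9849.
y_gold = 7.9849^0.4 ≈ 2.2957, c_gold = y_gold − 0.115·k_gold ≈ 1.3774.
Gain: Δc = 1.3774 − 1.2352 ≈ 0.1422.

Δc ≈ 0.142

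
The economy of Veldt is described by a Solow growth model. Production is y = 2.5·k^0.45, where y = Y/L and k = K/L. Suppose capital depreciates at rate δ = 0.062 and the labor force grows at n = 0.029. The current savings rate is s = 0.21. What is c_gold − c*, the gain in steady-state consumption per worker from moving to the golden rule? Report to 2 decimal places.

The effective depreciation rate is n + δ = 0.029 + 0.062 = 0.091.
Current steady state (s = 0.21): k* = (0.21·2.5/0.091)^(1/0.55) ≈ 24.2020, y* = 2.5·24.2020^0.45 ≈ 10.4875, c* = (1−0.21)·10.4875 ≈ 8.2851.
Setting f'(k) = n+δ gives 0.45·2.5·k^(0.45−1) = 0.091, hence k_gold = (0.45·2.5/0.091)^(1/0.55) ≈ 96.7513.
y_gold = 2.5·96.7513^0.45 ≈ 19.5653, c_gold = y_gold − 0.091·k_gold ≈ 10.7609.
Gain: Δc = 10.7609 − 8.2851 ≈ 2.4757.

Δc ≈ 2.48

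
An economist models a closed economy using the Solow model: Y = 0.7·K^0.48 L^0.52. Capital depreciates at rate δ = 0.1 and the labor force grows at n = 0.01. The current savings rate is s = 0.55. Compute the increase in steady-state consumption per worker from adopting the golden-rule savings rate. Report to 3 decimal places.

Δc ≈ 0.019

Capital per worker breaks even when investment replaces (n + δ)·k; here n + δ = 0.11.
Current steady state (s = 0.55): k* = (0.55·0.7/0.11)^(1/0.52) ≈ 11.1246, y* = 0.7·11.1246^0.48 ≈ 2.2249, c* = (1−0.55)·2.2249 ≈ 1.0012.
Setting f'(k) = n+δ gives 0.48·0.7·k^(0.48−1) = 0.11, hence k_gold = (0.48·0.7/0.11)^(1/0.52) ≈ 8.5623.
y_gold = 0.7·8.5623^0.48 ≈ 1.9622, c_gold = y_gold − 0.11·k_gold ≈ 1.0203.
Gain: Δc = 1.0203 − 1.0012 ≈ 0.0191.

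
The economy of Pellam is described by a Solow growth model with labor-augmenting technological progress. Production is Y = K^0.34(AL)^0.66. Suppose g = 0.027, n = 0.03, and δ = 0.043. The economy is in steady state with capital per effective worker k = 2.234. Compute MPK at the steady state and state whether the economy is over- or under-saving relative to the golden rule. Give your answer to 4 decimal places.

Capital per effective worker breaks even when investment replaces (n + g + δ)·k; here n + g + δ = 0.1.
MPK = 0.34·k^(0.34−1) = 0.34·2.234^(-0.66) ≈ 0.2000.
MPK > 0.1, so the economy is dynamically efficient (under-saving).

under-saving; MPK ≈ 0.2000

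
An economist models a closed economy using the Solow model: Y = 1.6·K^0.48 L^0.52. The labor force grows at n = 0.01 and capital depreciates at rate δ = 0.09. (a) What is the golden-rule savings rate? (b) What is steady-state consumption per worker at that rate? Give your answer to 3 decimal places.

(a) s_gold = 0.480; (b) c_gold ≈ 5.462

Capital per worker breaks even when investment replaces (n + δ)·k; here n + δ = 0.1.
For Cobb-Douglas, s_gold equals capital's share: s_gold = 0.48.
Setting f'(k) = n+δ gives 0.48·1.6·k^(0.48−1) = 0.1, hence k_gold = (0.48·1.6/0.1)^(1/0.52) ≈ 50.4217.
y_gold = 1.6·50.4217^0.48 ≈ 10.5045; c_gold = (1−0.48)·y_gold ≈ 5.4624.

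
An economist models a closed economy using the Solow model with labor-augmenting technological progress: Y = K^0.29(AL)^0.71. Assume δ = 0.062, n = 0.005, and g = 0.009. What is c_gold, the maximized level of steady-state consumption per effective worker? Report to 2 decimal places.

Break-even investment rate: n + g + δ = 0.005 + 0.009 + 0.062 = 0.076.
Golden rule sets MPK = n+g+δ: 0.29·k^(0.29−1) = 0.076, so k_gold = (0.29/0.076)^(1/0.71) ≈ 6.5938.
y_gold = 6.5938^0.29 ≈ 1.7280.
c_gold = y_gold − (n+g+δ)·k_gold = 1.7280 − 0.076·6.5938 ≈ 1.2269.

c_gold ≈ 1.23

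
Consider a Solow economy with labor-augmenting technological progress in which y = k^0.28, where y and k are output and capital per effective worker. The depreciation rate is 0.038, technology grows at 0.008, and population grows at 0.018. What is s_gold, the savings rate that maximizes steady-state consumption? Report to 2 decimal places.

s_gold = 0.28

The effective depreciation rate is n + g + δ = 0.018 + 0.008 + 0.038 = 0.064.
At the golden rule MPK = n+g+δ, and in any Cobb-Douglas steady state s = (n+g+δ)·k/y = MPK·k/y = capital's share 0.28.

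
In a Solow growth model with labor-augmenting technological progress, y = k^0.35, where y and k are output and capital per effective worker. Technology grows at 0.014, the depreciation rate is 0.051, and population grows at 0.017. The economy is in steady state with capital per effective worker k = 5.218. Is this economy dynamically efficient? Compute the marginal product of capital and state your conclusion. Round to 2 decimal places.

dynamically efficient; MPK ≈ 0.12

n + g + δ = 0.017 + 0.014 + 0.051 = 0.082.
MPK = 0.35·k^(0.35−1) = 0.35·5.218^(-0.65) ≈ 0.1196.
MPK > 0.082, so the economy is dynamically efficient (under-saving).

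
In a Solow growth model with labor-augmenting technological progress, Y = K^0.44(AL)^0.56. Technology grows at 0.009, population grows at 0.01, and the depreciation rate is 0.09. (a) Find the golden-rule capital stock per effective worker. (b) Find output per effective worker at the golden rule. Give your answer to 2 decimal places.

(a) k_gold ≈ 12.08; (b) y_gold ≈ 2.99

The effective depreciation rate is n + g + δ = 0.01 + 0.009 + 0.09 = 0.109.
Golden rule sets MPK = n+g+δ: 0.44·k^(0.44−1) = 0.109, so k_gold = (0.44/0.109)^(1/0.56) ≈ 12.0834.
y_gold = 12.0834^0.44 ≈ 2.9934.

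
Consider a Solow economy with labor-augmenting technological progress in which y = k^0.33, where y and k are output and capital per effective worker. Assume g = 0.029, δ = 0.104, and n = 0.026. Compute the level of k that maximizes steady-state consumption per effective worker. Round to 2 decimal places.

k_gold ≈ 2.97

n + g + δ = 0.026 + 0.029 + 0.104 = 0.159.
Setting f'(k) = n+g+δ gives 0.33·k^(0.33−1) = 0.159, hence k_gold = (0.33/0.159)^(1/0.67) ≈ 2.9738.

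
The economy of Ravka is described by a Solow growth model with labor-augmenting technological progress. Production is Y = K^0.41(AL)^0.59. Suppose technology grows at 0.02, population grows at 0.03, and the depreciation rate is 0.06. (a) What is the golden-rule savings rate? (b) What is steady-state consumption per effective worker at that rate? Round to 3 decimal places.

(a) s_gold = 0.410; (b) c_gold ≈ 1.472

n + g + δ = 0.03 + 0.02 + 0.06 = 0.11.
For Cobb-Douglas, s_gold equals capital's share: s_gold = 0.41.
At the golden rule the marginal product of capital equals n+g+δ: 0.41·k^(0.41−1) = 0.11. Solving, k_gold = (0.41/0.11)^(1/0.59) ≈ 9.2995.
y_gold = 9.2995^0.41 ≈ 2.4950; c_gold = (1−0.41)·y_gold ≈ 1.4720.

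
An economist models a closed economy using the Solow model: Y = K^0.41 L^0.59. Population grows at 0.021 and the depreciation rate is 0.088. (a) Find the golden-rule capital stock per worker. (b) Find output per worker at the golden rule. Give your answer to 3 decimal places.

Break-even investment rate: n + δ = 0.021 + 0.088 = 0.109.
Setting f'(k) = n+δ gives 0.41·k^(0.41−1) = 0.109, hence k_gold = (0.41/0.109)^(1/0.59) ≈ 9.4446.
y_gold = 9.4446^0.41 ≈ 2.5109.

(a) k_gold ≈ 9.445; (b) y_gold ≈ 2.511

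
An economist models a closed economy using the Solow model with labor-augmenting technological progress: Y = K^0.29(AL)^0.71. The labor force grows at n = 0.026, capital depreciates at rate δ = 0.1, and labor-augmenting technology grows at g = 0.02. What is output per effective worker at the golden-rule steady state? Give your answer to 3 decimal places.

Capital per effective worker breaks even when investment replaces (n + g + δ)·k; here n + g + δ = 0.146.
Golden rule sets MPK = n+g+δ: 0.29·k^(0.29−1) = 0.146, so k_gold = (0.29/0.146)^(1/0.71) ≈ 2.6289.
Output: y_gold = k_gold^0.29 = 2.6289^0.29 ≈ 1.3235.

y_gold ≈ 1.324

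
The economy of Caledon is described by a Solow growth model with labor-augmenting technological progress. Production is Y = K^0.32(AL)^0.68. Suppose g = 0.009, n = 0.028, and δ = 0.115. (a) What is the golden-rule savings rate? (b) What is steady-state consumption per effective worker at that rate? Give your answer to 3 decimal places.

(a) s_gold = 0.320; (b) c_gold ≈ 0.965

The effective depreciation rate is n + g + δ = 0.028 + 0.009 + 0.115 = 0.152.
For Cobb-Douglas, s_gold equals capital's share: s_gold = 0.32.
At the golden rule the marginal product of capital equals n+g+δ: 0.32·k^(0.32−1) = 0.152. Solving, k_gold = (0.32/0.152)^(1/0.68) ≈ 2.9885.
y_gold = 2.9885^0.32 ≈ 1.4195; c_gold = (1−0.32)·y_gold ≈ 0.9653.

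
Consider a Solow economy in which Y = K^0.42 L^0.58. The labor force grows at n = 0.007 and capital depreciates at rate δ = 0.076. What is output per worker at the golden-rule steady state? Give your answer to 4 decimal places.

n + δ = 0.007 + 0.076 = 0.083.
At the golden rule the marginal product of capital equals n+δ: 0.42·k^(0.42−1) = 0.083. Solving, k_gold = (0.42/0.083)^(1/0.58) ≈ 16.3715.
Output: y_gold = k_gold^0.42 = 16.3715^0.42 ≈ 3.2353.

y_gold ≈ 3.2353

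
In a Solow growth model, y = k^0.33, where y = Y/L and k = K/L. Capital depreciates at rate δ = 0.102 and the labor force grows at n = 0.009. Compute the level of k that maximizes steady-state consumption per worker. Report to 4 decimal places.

k_gold ≈ 5.0846

n + δ = 0.009 + 0.102 = 0.111.
Maximizing c = f(k) − (n+δ)·k gives f'(k) = n+δ, i.e. 0.33·k^(0.33−1) = 0.111, so k_gold = (0.33/0.111)^(1/0.67) ≈ 5.0846.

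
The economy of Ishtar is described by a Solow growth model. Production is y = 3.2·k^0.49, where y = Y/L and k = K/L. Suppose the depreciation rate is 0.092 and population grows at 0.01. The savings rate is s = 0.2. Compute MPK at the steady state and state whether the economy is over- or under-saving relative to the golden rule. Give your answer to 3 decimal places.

Capital per worker breaks even when investment replaces (n + δ)·k; here n + δ = 0.102.
Steady-state k*: s·A·k^0.49 = 0.102·k gives k* = (0.2·3.2/0.102)^(1/0.51) ≈ 36.6338.
MPK = 0.49·3.2·36.6338^(-0.51) ≈ 0.2499.
MPK > n+δ = 0.102, so the economy is dynamically efficient (under-saving).

under-saving; MPK ≈ 0.250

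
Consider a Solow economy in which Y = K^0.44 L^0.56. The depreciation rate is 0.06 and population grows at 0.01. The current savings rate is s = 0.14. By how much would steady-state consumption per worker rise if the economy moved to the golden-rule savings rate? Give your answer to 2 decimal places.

The effective depreciation rate is n + δ = 0.01 + 0.06 = 0.07.
Current steady state (s = 0.14): k* = (0.14/0.07)^(1/0.56) ≈ 3.4479, y* = 3.4479^0.44 ≈ 1.7239, c* = (1−0.14)·1.7239 ≈ 1.4826.
Golden rule sets MPK = n+δ: 0.44·k^(0.44−1) = 0.07, so k_gold = (0.44/0.07)^(1/0.56) ≈ 26.6461.
y_gold = 26.6461^0.44 ≈ 4.2391, c_gold = y_gold − 0.07·k_gold ≈ 2.3739.
Gain: Δc = 2.3739 − 1.4826 ≈ 0.8913.

Δc ≈ 0.89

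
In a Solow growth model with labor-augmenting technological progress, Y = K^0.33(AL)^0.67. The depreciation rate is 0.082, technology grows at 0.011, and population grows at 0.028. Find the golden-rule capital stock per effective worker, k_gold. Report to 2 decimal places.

Capital per effective worker breaks even when investment replaces (n + g + δ)·k; here n + g + δ = 0.121.
Setting f'(k) = n+g+δ gives 0.33·k^(0.33−1) = 0.121, hence k_gold = (0.33/0.121)^(1/0.67) ≈ 4.4703.

k_gold ≈ 4.47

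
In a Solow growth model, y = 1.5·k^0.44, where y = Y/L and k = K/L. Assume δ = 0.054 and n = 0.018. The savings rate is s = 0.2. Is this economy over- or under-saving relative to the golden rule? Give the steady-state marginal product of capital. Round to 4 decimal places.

under-saving; MPK ≈ 0.1584

The effective depreciation rate is n + δ = 0.018 + 0.054 = 0.072.
Steady-state k*: s·A·k^0.44 = 0.072·k gives k* = (0.2·1.5/0.072)^(1/0.56) ≈ 12.7869.
MPK = 0.44·1.5·12.7869^(-0.56) ≈ 0.1584.
MPK > n+δ = 0.072, so the economy is dynamically efficient (under-saving).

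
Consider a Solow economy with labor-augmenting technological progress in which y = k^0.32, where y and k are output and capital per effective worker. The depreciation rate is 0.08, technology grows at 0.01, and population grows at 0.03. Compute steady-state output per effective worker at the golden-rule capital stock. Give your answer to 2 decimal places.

y_gold ≈ 1.59

n + g + δ = 0.03 + 0.01 + 0.08 = 0.12.
Maximizing c = f(k) − (n+g+δ)·k gives f'(k) = n+g+δ, i.e. 0.32·k^(0.32−1) = 0.12, so k_gold = (0.32/0.12)^(1/0.68) ≈ 4.2308.
Output: y_gold = k_gold^0.32 = 4.2308^0.32 ≈ 1.5866.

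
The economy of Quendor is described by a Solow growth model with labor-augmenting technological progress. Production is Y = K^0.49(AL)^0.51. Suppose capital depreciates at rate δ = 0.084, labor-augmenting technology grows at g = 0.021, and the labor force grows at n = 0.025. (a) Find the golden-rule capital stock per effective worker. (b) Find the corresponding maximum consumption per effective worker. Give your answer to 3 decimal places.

Capital per effective worker breaks even when investment replaces (n + g + δ)·k; here n + g + δ = 0.13.
At the golden rule the marginal product of capital equals n+g+δ: 0.49·k^(0.49−1) = 0.13. Solving, k_gold = (0.49/0.13)^(1/0.51) ≈ 13.4868.
y_gold = 13.4868^0.49 ≈ 3.5781; c_gold = y_gold − 0.13·k_gold ≈ 1.8248.

(a) k_gold ≈ 13.487; (b) c_gold ≈ 1.825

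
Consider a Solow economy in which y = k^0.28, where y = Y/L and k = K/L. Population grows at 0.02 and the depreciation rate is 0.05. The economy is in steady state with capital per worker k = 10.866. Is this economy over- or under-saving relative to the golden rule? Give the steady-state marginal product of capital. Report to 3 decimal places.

The effective depreciation rate is n + δ = 0.02 + 0.05 = 0.07.
MPK = 0.28·k^(0.28−1) = 0.28·10.866^(-0.72) ≈ 0.0503.
MPK < 0.07, so the economy is dynamically inefficient (over-saving).

over-saving; MPK ≈ 0.050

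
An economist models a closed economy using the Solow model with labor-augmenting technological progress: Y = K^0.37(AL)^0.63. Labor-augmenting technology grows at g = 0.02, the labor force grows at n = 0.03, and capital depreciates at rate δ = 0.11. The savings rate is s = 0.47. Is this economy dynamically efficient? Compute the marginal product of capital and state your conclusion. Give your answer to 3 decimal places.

dynamically inefficient; MPK ≈ 0.126

Capital per effective worker breaks even when investment replaces (n + g + δ)·k; here n + g + δ = 0.16.
Steady-state k*: s·k^0.37 = 0.16·k gives k* = (0.47/0.16)^(1/0.63) ≈ 5.5312.
MPK = 0.37·5.5312^(-0.63) ≈ 0.1260.
MPK < n+g+δ = 0.16, so the economy is dynamically inefficient (over-saving).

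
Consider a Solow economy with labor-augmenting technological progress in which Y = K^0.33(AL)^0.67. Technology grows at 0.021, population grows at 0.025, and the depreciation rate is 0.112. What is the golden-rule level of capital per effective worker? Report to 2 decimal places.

n + g + δ = 0.025 + 0.021 + 0.112 = 0.158.
Maximizing c = f(k) − (n+g+δ)·k gives f'(k) = n+g+δ, i.e. 0.33·k^(0.33−1) = 0.158, so k_gold = (0.33/0.158)^(1/0.67) ≈ 3.0019.

k_gold ≈ 3.00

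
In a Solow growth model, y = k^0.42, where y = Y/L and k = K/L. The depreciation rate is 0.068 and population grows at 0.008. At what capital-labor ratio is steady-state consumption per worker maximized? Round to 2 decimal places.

Capital per worker breaks even when investment replaces (n + δ)·k; here n + δ = 0.076.
Setting f'(k) = n+δ gives 0.42·k^(0.42−1) = 0.076, hence k_gold = (0.42/0.076)^(1/0.58) ≈ 19.0573.

k_gold ≈ 19.06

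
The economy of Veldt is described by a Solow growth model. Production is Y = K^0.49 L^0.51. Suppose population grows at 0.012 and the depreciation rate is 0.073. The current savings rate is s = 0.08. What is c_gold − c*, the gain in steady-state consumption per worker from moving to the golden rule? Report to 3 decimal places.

Δc ≈ 1.877

n + δ = 0.012 + 0.073 = 0.085.
Current steady state (s = 0.08): k* = (0.08/0.085)^(1/0.51) ≈ 0.8879, y* = 0.8879^0.49 ≈ 0.9434, c* = (1−0.08)·0.9434 ≈ 0.8679.
Maximizing c = f(k) − (n+δ)·k gives f'(k) = n+δ, i.e. 0.49·k^(0.49−1) = 0.085, so k_gold = (0.49/0.085)^(1/0.51) ≈ 31.0256.
y_gold = 31.0256^0.49 ≈ 5.3820, c_gold = y_gold − 0.085·k_gold ≈ 2.7448.
Gain: Δc = 2.7448 − 0.8679 ≈ 1.8769.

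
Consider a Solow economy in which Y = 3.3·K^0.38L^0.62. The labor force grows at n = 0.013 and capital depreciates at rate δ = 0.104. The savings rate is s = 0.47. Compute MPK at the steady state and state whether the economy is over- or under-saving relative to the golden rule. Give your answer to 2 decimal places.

Break-even investment rate: n + δ = 0.013 + 0.104 = 0.117.
Steady-state k*: s·A·k^0.38 = 0.117·k gives k* = (0.47·3.3/0.117)^(1/0.62) ≈ 64.6196.
MPK = 0.38·3.3·64.6196^(-0.62) ≈ 0.0946.
MPK < n+δ = 0.117, so the economy is dynamically inefficient (over-saving).

over-saving; MPK ≈ 0.09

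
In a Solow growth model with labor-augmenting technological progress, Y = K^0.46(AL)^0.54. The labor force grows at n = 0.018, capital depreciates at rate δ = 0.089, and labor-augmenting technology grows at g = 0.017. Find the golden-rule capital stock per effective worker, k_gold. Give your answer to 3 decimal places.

k_gold ≈ 11.333

n + g + δ = 0.018 + 0.017 + 0.089 = 0.124.
At the golden rule the marginal product of capital equals n+g+δ: 0.46·k^(0.46−1) = 0.124. Solving, k_gold = (0.46/0.124)^(1/0.54) ≈ 11.3325.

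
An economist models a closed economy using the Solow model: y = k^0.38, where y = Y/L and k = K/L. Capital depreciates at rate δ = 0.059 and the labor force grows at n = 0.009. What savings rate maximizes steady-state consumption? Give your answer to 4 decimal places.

s_gold = 0.3800

The effective depreciation rate is n + δ = 0.009 + 0.059 = 0.068.
At the golden rule MPK = n+δ, and in any Cobb-Douglas steady state s = (n+δ)·k/y = MPK·k/y = capital's share 0.38.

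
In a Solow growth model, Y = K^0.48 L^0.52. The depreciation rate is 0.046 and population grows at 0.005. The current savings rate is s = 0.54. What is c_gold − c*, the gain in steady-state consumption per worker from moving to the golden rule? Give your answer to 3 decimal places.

Break-even investment rate: n + δ = 0.005 + 0.046 = 0.051.
Current steady state (s = 0.54): k* = (0.54/0.051)^(1/0.52) ≈ 93.5006, y* = 93.5006^0.48 ≈ 8.8306, c* = (1−0.54)·8.8306 ≈ 4.0621.
Maximizing c = f(k) − (n+δ)·k gives f'(k) = n+δ, i.e. 0.48·k^(0.48−1) = 0.051, so k_gold = (0.48/0.051)^(1/0.52) ≈ 74.5494.
y_gold = 74.5494^0.48 ≈ 7.9209, c_gold = y_gold − 0.051·k_gold ≈ 4.1189.
Gain: Δc = 4.1189 − 4.0621 ≈ 0.0568.

Δc ≈ 0.057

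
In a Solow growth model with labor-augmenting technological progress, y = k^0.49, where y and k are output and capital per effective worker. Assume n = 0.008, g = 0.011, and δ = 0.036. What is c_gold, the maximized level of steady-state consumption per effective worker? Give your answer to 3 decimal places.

Capital per effective worker breaks even when investment replaces (n + g + δ)·k; here n + g + δ = 0.055.
Golden rule sets MPK = n+g+δ: 0.49·k^(0.49−1) = 0.055, so k_gold = (0.49/0.055)^(1/0.51) ≈ 72.8481.
y_gold = 72.8481^0.49 ≈ 8.1768.
c_gold = y_gold − (n+g+δ)·k_gold = 8.1768 − 0.055·72.8481 ≈ 4.1702.

c_gold ≈ 4.170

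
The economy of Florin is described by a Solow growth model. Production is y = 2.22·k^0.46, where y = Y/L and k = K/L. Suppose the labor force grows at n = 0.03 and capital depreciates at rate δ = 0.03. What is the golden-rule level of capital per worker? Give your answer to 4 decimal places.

k_gold ≈ 190.3508

n + δ = 0.03 + 0.03 = 0.06.
At the golden rule the marginal product of capital equals n+δ: 0.46·2.22·k^(0.46−1) = 0.06. Solving, k_gold = (0.46·2.22/0.06)^(1/0.54) ≈ 190.3508.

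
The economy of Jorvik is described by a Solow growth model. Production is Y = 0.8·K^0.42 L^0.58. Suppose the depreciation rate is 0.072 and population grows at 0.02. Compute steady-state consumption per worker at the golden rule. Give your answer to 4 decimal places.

Break-even investment rate: n + δ = 0.02 + 0.072 = 0.092.
At the golden rule the marginal product of capital equals n+δ: 0.42·0.8·k^(0.42−1) = 0.092. Solving, k_gold = (0.42·0.8/0.092)^(1/0.58) ≈ 9.3307.
y_gold = 0.8·9.3307^0.42 ≈ 2.0439.
c_gold = y_gold − (n+δ)·k_gold = 2.0439 − 0.092·9.3307 ≈ 1.1854.

c_gold ≈ 1.1854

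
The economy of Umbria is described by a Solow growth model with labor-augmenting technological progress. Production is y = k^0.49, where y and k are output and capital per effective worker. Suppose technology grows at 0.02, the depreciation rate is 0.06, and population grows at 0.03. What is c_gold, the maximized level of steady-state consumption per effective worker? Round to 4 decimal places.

Break-even investment rate: n + g + δ = 0.03 + 0.02 + 0.06 = 0.11.
Golden rule sets MPK = n+g+δ: 0.49·k^(0.49−1) = 0.11, so k_gold = (0.49/0.11)^(1/0.51) ≈ 18.7139.
y_gold = 18.7139^0.49 ≈ 4.2011.
c_gold = y_gold − (n+g+δ)·k_gold = 4.2011 − 0.11·18.7139 ≈ 2.1425.

c_gold ≈ 2.1425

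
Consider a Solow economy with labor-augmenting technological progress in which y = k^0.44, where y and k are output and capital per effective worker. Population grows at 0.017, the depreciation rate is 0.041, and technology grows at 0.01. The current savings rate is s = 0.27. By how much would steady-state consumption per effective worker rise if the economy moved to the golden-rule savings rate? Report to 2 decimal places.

Break-even investment rate: n + g + δ = 0.017 + 0.01 + 0.041 = 0.068.
Current steady state (s = 0.27): k* = (0.27/0.068)^(1/0.56) ≈ 11.7323, y* = 11.7323^0.44 ≈ 2.9548, c* = (1−0.27)·2.9548 ≈ 2.1570.
Golden rule sets MPK = n+g+δ: 0.44·k^(0.44−1) = 0.068, so k_gold = (0.44/0.068)^(1/0.56) ≈ 28.0617.
y_gold = 28.0617^0.44 ≈ 4.3368, c_gold = y_gold − 0.068·k_gold ≈ 2.4286.
Gain: Δc = 2.4286 − 2.1570 ≈ 0.2716.

Δc ≈ 0.27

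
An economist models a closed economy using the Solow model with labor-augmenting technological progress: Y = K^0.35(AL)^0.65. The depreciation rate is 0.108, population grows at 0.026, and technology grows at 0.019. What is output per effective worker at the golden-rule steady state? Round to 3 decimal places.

Capital per effective worker breaks even when investment replaces (n + g + δ)·k; here n + g + δ = 0.153.
Golden rule sets MPK = n+g+δ: 0.35·k^(0.35−1) = 0.153, so k_gold = (0.35/0.153)^(1/0.65) ≈ 3.5718.
Output: y_gold = k_gold^0.35 = 3.5718^0.35 ≈ 1.5614.

y_gold ≈ 1.561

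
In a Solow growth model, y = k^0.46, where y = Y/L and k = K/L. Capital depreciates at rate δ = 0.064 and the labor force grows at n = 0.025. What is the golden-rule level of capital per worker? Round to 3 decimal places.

k_gold ≈ 20.944

The effective depreciation rate is n + δ = 0.025 + 0.064 = 0.089.
Golden rule sets MPK = n+δ: 0.46·k^(0.46−1) = 0.089, so k_gold = (0.46/0.089)^(1/0.54) ≈ 20.9436.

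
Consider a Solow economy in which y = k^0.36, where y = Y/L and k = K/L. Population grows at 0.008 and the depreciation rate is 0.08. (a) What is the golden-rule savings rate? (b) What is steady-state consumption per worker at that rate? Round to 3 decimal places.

Capital per worker breaks even when investment replaces (n + δ)·k; here n + δ = 0.088.
For Cobb-Douglas, s_gold equals capital's share: s_gold = 0.36.
Setting f'(k) = n+δ gives 0.36·k^(0.36−1) = 0.088, hence k_gold = (0.36/0.088)^(1/0.64) ≈ 9.0358.
y_gold = 9.0358^0.36 ≈ 2.2088; c_gold = (1−0.36)·y_gold ≈ 1.4136.

(a) s_gold = 0.360; (b) c_gold ≈ 1.414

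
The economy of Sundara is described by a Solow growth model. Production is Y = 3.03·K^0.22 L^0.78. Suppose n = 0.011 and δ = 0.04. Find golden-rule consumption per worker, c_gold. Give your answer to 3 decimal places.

c_gold ≈ 4.880

Capital per worker breaks even when investment replaces (n + δ)·k; here n + δ = 0.051.
Maximizing c = f(k) − (n+δ)·k gives f'(k) = n+δ, i.e. 0.22·3.03·k^(0.22−1) = 0.051, so k_gold = (0.22·3.03/0.051)^(1/0.78) ≈ 26.9866.
y_gold = 3.03·26.9866^0.22 ≈ 6.2560.
c_gold = y_gold − (n+δ)·k_gold = 6.2560 − 0.051·26.9866 ≈ 4.8797.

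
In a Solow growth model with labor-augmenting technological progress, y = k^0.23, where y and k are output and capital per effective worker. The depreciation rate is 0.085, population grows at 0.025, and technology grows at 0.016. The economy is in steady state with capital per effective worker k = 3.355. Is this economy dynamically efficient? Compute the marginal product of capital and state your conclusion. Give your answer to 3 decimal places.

The effective depreciation rate is n + g + δ = 0.025 + 0.016 + 0.085 = 0.126.
MPK = 0.23·k^(0.23−1) = 0.23·3.355^(-0.77) ≈ 0.0906.
MPK < 0.126, so the economy is dynamically inefficient (over-saving).

dynamically inefficient; MPK ≈ 0.091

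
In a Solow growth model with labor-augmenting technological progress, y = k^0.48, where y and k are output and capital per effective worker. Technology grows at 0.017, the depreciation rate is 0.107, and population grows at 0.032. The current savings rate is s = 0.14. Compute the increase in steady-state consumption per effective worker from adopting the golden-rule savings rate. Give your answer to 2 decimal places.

Δc ≈ 0.69

Capital per effective worker breaks even when investment replaces (n + g + δ)·k; here n + g + δ = 0.156.
Current steady state (s = 0.14): k* = (0.14/0.156)^(1/0.52) ≈ 0.8121, y* = 0.8121^0.48 ≈ 0.9049, c* = (1−0.14)·0.9049 ≈ 0.7782.
Setting f'(k) = n+g+δ gives 0.48·k^(0.48−1) = 0.156, hence k_gold = (0.48/0.156)^(1/0.52) ≈ 8.6833.
y_gold = 8.6833^0.48 ≈ 2.8221, c_gold = y_gold − 0.156·k_gold ≈ 1.4675.
Gain: Δc = 1.4675 − 0.7782 ≈ 0.6892.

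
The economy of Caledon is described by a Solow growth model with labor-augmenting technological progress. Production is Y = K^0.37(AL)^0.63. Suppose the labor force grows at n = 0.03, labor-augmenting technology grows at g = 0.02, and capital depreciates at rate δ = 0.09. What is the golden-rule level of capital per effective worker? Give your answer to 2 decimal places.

Break-even investment rate: n + g + δ = 0.03 + 0.02 + 0.09 = 0.14.
At the golden rule the marginal product of capital equals n+g+δ: 0.37·k^(0.37−1) = 0.14. Solving, k_gold = (0.37/0.14)^(1/0.63) ≈ 4.6769.

k_gold ≈ 4.68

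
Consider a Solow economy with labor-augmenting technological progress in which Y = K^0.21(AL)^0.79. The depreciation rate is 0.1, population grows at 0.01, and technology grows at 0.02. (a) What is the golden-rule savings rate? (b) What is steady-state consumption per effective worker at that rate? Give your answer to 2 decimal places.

Capital per effective worker breaks even when investment replaces (n + g + δ)·k; here n + g + δ = 0.13.
For Cobb-Douglas, s_gold equals capital's share: s_gold = 0.21.
At the golden rule the marginal product of capital equals n+g+δ: 0.21·k^(0.21−1) = 0.13. Solving, k_gold = (0.21/0.13)^(1/0.79) ≈ 1.8350.
y_gold = 1.8350^0.21 ≈ 1.1360; c_gold = (1−0.21)·y_gold ≈ 0.8974.

(a) s_gold = 0.21; (b) c_gold ≈ 0.90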